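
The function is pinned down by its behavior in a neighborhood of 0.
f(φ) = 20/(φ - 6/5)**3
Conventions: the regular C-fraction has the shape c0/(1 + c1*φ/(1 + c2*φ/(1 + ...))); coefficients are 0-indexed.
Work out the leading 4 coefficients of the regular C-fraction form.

Taylor coefficients (expand at 0): a_0 = -625/54, a_1 = -3125/108, a_2 = -15625/324, a_3 = -390625/5832.
c0 = a_0 = -625/54. Peel one level at a time: if S = 1 + c*φ/S' with S'(0) = 1, then c is the φ-coefficient of S and S' = c*φ/(S - 1).
S_1 = c0/f = 1 + (-5/2)*φ + (25/12)*φ^2 + ...; c1 = -5/2.
S_2 = c1*φ/(S_1 - 1) = 1 + (5/6)*φ + (25/54)*φ^2 + ...; c2 = 5/6.
S_3 = c2*φ/(S_2 - 1) = 1 + (-5/9)*φ + ...; c3 = -5/9.

The regular C-fraction coefficients are [-625/54, -5/2, 5/6, -5/9].


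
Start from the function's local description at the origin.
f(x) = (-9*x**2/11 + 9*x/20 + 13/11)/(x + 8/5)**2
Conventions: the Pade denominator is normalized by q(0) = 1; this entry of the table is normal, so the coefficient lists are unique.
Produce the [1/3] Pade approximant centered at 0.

The Pade approximant has numerator coefficients [325/704, -4066784405/6939133696]; denominator coefficients [1, -3945415/9856724, -55440275/157707584, -25200125/39426896].

Taylor coefficients needed (expand at 0): a_0 = 325/704, a_1 = -565/1408, a_2 = 75/45056, a_3 = 27875/180224, a_4 = -559375/2883584.
Write the denominator as Q(x) = 1 + q1*x + q2*x^2 + q3*x^3. Requiring Q*f - P = O(x^5) with deg P <= 1 kills the coefficients of x^2..x^4 in Q*f:
  x^2: a_2 + q1*a_1 + q2*a_0 = 0, i.e. 75/45056 + (-565/1408)*q1 + (325/704)*q2 = 0.
  x^3: a_3 + q1*a_2 + q2*a_1 + q3*a_0 = 0, i.e. 27875/180224 + (75/45056)*q1 + (-565/1408)*q2 + (325/704)*q3 = 0.
  x^4: a_4 + q1*a_3 + q2*a_2 + q3*a_1 = 0, i.e. -559375/2883584 + (27875/180224)*q1 + (75/45056)*q2 + (-565/1408)*q3 = 0.
Solving this linear system: q1 = -3945415/9856724, q2 = -55440275/157707584, q3 = -25200125/39426896.
The numerator is Q*f truncated at degree 1: P0 = a_0 = 325/704; P1 = a_1 + q1*a_0 = -4066784405/6939133696.


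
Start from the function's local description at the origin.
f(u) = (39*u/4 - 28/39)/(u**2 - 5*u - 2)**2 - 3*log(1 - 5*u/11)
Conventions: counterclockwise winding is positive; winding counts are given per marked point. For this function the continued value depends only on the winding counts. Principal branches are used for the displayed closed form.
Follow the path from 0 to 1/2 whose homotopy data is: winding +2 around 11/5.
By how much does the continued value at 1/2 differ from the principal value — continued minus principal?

Continued minus principal equals -(12)*pi*i.

The rational part is single-valued and drops out of the difference; each branch term changes only by its own monodromy.
(-3)*log(1 - u/(11/5)): each positive loop around 11/5 adds 2*pi*i to the log, so winding +2 contributes (-3)*(2)*2*pi*i = -(12)*pi*i.
Summing the contributions at u = 1/2 gives -(12)*pi*i.


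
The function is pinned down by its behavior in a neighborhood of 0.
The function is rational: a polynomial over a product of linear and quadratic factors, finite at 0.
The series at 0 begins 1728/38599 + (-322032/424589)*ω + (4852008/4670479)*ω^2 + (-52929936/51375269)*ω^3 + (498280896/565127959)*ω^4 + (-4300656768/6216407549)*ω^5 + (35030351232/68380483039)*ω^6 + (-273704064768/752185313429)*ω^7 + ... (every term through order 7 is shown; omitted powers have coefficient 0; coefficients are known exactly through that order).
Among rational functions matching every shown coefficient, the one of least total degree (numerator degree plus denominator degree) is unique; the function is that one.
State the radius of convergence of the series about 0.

No rational of total degree below 5 reproduces all 8 coefficients; solving the [2/3] Pade equations on them gives f(ω) = (-ω**2 - 38*ω/9 + 8/29)/(ω + 11/6)**3, whose expansion matches every shown term.
Denominator factor (ω + 11/6)^3: pole of order 3 at -11/6, modulus 11/6.
The radius of convergence is the smallest modulus among the singular points: 11/6.

The radius of convergence is 11/6.


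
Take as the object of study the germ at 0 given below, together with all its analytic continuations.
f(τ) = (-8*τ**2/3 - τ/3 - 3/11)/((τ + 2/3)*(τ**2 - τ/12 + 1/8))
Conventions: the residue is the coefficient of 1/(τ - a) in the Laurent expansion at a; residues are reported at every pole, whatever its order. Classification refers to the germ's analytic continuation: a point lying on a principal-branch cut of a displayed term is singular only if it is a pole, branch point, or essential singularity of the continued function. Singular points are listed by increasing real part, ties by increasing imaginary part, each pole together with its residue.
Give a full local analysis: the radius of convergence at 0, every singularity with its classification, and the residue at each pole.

Radius of convergence at 0: (1/4)*sqrt(2).
At -2/3: a pole of order 1; residue -2936/1485.
At (1/24) - ((1/24)*sqrt(71))*i: a pole of order 1; residue (-512/1485) - ((1196/105435)*sqrt(71))*i.
At (1/24) + ((1/24)*sqrt(71))*i: a pole of order 1; residue (-512/1485) + ((1196/105435)*sqrt(71))*i.

Denominator factor (τ**2 - τ/12 + 1/8): discriminant -71/144, complex-conjugate roots (1/24) + ((1/24)*sqrt(71))*i and (1/24) - ((1/24)*sqrt(71))*i; poles of order 1, moduli (1/4)*sqrt(2) and (1/4)*sqrt(2).
Denominator factor (τ + 2/3): pole of order 1 at -2/3, modulus 2/3.
The radius of convergence is the smallest modulus among the singular points: (1/4)*sqrt(2).
At the order-1 pole -2/3 set g(τ) = (τ - (-2/3))*f(τ) = (-8*τ**2/3 - τ/3 - 3/11)/(τ**2 - τ/12 + 1/8).
Simple pole: residue = g(a) at a = -2/3, which is -2936/1485.
The factor τ**2 - τ/12 + 1/8 splits as (τ - a)(τ - a') with a = (1/24) - ((1/24)*sqrt(71))*i, a' = (1/24) + ((1/24)*sqrt(71))*i. At the order-1 pole a set g(τ) = (τ - a)*f(τ) = [(-8*τ**2/3 - τ/3 - 3/11)/(τ + 2/3)] / (τ - a').
Simple pole: residue = g(a) at a = (1/24) - ((1/24)*sqrt(71))*i, which is (-512/1485) - ((1196/105435)*sqrt(71))*i.
The factor τ**2 - τ/12 + 1/8 splits as (τ - a)(τ - a') with a = (1/24) + ((1/24)*sqrt(71))*i, a' = (1/24) - ((1/24)*sqrt(71))*i. At the order-1 pole a set g(τ) = (τ - a)*f(τ) = [(-8*τ**2/3 - τ/3 - 3/11)/(τ + 2/3)] / (τ - a').
Simple pole: residue = g(a) at a = (1/24) + ((1/24)*sqrt(71))*i, which is (-512/1485) + ((1196/105435)*sqrt(71))*i.
List the singular points by increasing real part (a conjugate pair: the negative imaginary part first).


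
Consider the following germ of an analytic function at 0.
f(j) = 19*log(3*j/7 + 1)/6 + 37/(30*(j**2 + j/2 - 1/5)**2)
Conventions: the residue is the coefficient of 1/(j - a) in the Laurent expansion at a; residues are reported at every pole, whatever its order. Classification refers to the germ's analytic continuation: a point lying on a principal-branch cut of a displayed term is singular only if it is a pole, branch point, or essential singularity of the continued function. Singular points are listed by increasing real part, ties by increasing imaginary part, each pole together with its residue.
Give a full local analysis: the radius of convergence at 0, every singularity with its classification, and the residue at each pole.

Denominator factor (j**2 + j/2 - 1/5)^2: discriminant 21/20, real irrational roots -1/4 + (1/20)*sqrt(105) and -1/4 - (1/20)*sqrt(105); poles of order 2, moduli -1/4 + (1/20)*sqrt(105) and 1/4 + (1/20)*sqrt(105).
Branch term (19/6)*log(1 - j/(-7/3)): its argument vanishes at j = -7/3, a logarithmic branch point, modulus 7/3.
The radius of convergence is the smallest modulus among the singular points: -1/4 + (1/20)*sqrt(105).
The branch term is analytic at -1/4 - (1/20)*sqrt(105) and contributes nothing to the residue; only the rational part matters.
The factor j**2 + j/2 - 1/5 splits as (j - a)(j - a') with a = -1/4 - (1/20)*sqrt(105), a' = -1/4 + (1/20)*sqrt(105). At the order-2 pole a set g(j) = (j - a)^2*(rational part) = [37/30] / (j - a')^2.
Order-2 pole: residue = g'(a); g'(-1/4 - (1/20)*sqrt(105)) = (296/1323)*sqrt(105), so the residue is (296/1323)*sqrt(105).
The branch term is analytic at -1/4 + (1/20)*sqrt(105) and contributes nothing to the residue; only the rational part matters.
The factor j**2 + j/2 - 1/5 splits as (j - a)(j - a') with a = -1/4 + (1/20)*sqrt(105), a' = -1/4 - (1/20)*sqrt(105). At the order-2 pole a set g(j) = (j - a)^2*(rational part) = [37/30] / (j - a')^2.
Order-2 pole: residue = g'(a); g'(-1/4 + (1/20)*sqrt(105)) = -(296/1323)*sqrt(105), so the residue is -(296/1323)*sqrt(105).
List the singular points by increasing real part (a conjugate pair: the negative imaginary part first).

Radius of convergence at 0: -1/4 + (1/20)*sqrt(105).
At -7/3: a logarithmic branch point.
At -1/4 - (1/20)*sqrt(105): a pole of order 2; residue (296/1323)*sqrt(105).
At -1/4 + (1/20)*sqrt(105): a pole of order 2; residue -(296/1323)*sqrt(105).


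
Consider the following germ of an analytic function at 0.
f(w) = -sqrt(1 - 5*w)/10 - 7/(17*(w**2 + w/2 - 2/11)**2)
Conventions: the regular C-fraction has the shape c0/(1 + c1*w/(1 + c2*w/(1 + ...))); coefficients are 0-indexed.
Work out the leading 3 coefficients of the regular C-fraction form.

The regular C-fraction coefficients are [-4269/340, -46415/8538, -224006137/317033016].

Taylor coefficients (expand at 0): a_0 = -4269/340, a_1 = -9283/136, a_2 = -456193/1088.
c0 = a_0 = -4269/340. Peel one level at a time: if S = 1 + c*w/S' with S'(0) = 1, then c is the w-coefficient of S and S' = c*w/(S - 1).
S_1 = c0/f = 1 + (-46415/8538)*w + (-1120030685/291589776)*w^2 + ...; c1 = -46415/8538.
S_2 = c1*w/(S_1 - 1) = 1 + (-224006137/317033016)*w + ...; c2 = -224006137/317033016.


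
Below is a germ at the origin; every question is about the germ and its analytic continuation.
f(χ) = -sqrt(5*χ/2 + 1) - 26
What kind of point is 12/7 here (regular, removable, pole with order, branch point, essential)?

There is no denominator, hence no pole anywhere.
Branch term sqrt(1 - χ/(-2/5)): argument at 12/7 is 37/7, nonzero, so 12/7 is not its branch point (a point on a principal cut is still regular for the continued germ).
So the germ continues analytically to 12/7.

The point is a regular point.


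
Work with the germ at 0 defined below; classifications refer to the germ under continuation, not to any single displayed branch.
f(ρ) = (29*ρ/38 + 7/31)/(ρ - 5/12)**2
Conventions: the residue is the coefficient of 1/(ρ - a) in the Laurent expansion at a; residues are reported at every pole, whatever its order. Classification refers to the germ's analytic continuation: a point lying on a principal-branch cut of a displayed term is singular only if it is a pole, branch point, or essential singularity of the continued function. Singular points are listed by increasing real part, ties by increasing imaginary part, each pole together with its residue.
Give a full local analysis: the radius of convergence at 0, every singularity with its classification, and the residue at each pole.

Radius of convergence at 0: 5/12.
At 5/12: a pole of order 2; residue 29/38.

Denominator factor (ρ - 5/12)^2: pole of order 2 at 5/12, modulus 5/12.
The radius of convergence is the smallest modulus among the singular points: 5/12.
At the order-2 pole 5/12 set g(ρ) = (ρ - (5/12))^2*f(ρ) = 29*ρ/38 + 7/31.
Order-2 pole: residue = g'(a); g'(5/12) = 29/38, so the residue is 29/38.


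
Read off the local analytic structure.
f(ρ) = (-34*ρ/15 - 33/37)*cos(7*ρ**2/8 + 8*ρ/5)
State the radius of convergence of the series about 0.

The radius of convergence is infinite.

The factor cos(7*ρ**2/8 + 8*ρ/5) is entire and contributes no finite singular point.
The polynomial part has no poles.
No finite singular points: the Taylor series at 0 converges everywhere.


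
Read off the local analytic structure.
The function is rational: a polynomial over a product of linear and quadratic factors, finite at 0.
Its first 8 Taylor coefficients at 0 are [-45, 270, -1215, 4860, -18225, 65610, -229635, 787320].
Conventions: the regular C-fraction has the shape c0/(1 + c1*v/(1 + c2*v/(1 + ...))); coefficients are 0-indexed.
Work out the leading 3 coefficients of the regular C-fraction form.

Taylor coefficients (read off): a_0 = -45, a_1 = 270, a_2 = -1215.
c0 = a_0 = -45. Peel one level at a time: if S = 1 + c*v/S' with S'(0) = 1, then c is the v-coefficient of S and S' = c*v/(S - 1).
S_1 = c0/f = 1 + (6)*v + (9)*v^2 + ...; c1 = 6.
S_2 = c1*v/(S_1 - 1) = 1 + (-3/2)*v + ...; c2 = -3/2.

The regular C-fraction coefficients are [-45, 6, -3/2].


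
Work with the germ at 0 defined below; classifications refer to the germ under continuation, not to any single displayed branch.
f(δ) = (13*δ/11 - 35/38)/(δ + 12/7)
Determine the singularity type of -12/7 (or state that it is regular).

The denominator factor δ + 12/7 vanishes at -12/7 and appears to the power 1; the numerator there equals -8623/2926, nonzero, and no other factor vanishes.
Hence a pole whose order is the multiplicity, 1.

The point is a pole of order 1.


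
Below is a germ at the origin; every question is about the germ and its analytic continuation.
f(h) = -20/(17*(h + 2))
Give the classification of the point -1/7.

The point is a regular point.

Denominator factors: h + 2 = 13/7 at h = -1/7 — none vanishes.
So the germ continues analytically to -1/7.


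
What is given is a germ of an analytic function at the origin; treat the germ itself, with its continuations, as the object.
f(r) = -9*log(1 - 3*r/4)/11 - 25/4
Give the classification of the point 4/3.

The point is a logarithmic branch point.

The term (-9/11)*log(1 - r/(4/3)) has argument 1 - 4/3/(4/3) = 0 at 4/3: a logarithmic (infinitely-sheeted) branch point; the remaining terms are analytic or single-valued there.


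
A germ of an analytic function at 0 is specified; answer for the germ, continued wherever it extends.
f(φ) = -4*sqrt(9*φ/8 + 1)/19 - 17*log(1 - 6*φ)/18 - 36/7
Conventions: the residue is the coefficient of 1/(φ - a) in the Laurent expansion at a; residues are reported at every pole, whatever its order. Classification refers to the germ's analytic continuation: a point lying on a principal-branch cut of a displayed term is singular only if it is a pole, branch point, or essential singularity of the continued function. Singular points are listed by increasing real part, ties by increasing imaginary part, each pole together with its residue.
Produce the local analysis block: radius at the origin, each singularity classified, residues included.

Branch term (-17/18)*log(1 - φ/(1/6)): its argument vanishes at φ = 1/6, a logarithmic branch point, modulus 1/6.
Branch term (-4/19)*sqrt(1 - φ/(-8/9)): its argument vanishes at φ = -8/9, a square-root branch point, modulus 8/9.
The radius of convergence is the smallest modulus among the singular points: 1/6.
List the singular points by increasing real part (a conjugate pair: the negative imaginary part first).

Radius of convergence at 0: 1/6.
At -8/9: an algebraic (square-root) branch point.
At 1/6: a logarithmic branch point.


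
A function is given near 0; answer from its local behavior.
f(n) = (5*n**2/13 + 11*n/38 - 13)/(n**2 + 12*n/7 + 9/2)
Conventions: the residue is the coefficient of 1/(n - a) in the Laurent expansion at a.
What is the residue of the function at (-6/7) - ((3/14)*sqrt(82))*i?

The factor n**2 + 12*n/7 + 9/2 splits as (n - a)(n - a') with a = (-6/7) - ((3/14)*sqrt(82))*i, a' = (-6/7) + ((3/14)*sqrt(82))*i. At the order-1 pole a set g(n) = (n - a)*f(n) = [5*n**2/13 + 11*n/38 - 13] / (n - a').
Simple pole: residue = g(a) at a = (-6/7) - ((3/14)*sqrt(82))*i, which is (-1279/6916) - ((348899/850668)*sqrt(82))*i.

The residue is (-1279/6916) - ((348899/850668)*sqrt(82))*i.


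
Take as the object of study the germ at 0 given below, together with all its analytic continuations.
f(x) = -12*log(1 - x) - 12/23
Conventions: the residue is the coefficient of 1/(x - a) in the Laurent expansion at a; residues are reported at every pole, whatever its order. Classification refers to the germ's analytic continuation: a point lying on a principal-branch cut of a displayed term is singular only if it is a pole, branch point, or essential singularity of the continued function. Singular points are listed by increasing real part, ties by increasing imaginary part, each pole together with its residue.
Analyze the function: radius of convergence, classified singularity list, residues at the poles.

Branch term (-12)*log(1 - x/(1)): its argument vanishes at x = 1, a logarithmic branch point, modulus 1.
The radius of convergence is the smallest modulus among the singular points: 1.

Radius of convergence at 0: 1.
At 1: a logarithmic branch point.


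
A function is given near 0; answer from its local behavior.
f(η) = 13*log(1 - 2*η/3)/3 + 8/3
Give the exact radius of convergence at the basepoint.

The radius of convergence is 3/2.

Branch term (13/3)*log(1 - η/(3/2)): its argument vanishes at η = 3/2, a logarithmic branch point, modulus 3/2.
The radius of convergence is the smallest modulus among the singular points: 3/2.


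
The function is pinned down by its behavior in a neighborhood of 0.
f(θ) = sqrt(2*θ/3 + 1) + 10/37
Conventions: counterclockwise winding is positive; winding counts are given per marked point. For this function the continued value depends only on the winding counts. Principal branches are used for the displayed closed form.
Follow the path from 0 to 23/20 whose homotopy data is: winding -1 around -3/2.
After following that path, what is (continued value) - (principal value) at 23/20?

The rational part is single-valued and drops out of the difference; each branch term changes only by its own monodromy.
(1)*sqrt(1 - θ/(-3/2)): winding -1 is odd, the square root flips sign, contributing -2*(1)*sqrt(1 - (23/20)/(-3/2)) = -2*(1)*sqrt(53/30) = -(1/15)*sqrt(1590).
Summing the contributions at θ = 23/20 gives -(1/15)*sqrt(1590).

Continued minus principal equals -(1/15)*sqrt(1590).


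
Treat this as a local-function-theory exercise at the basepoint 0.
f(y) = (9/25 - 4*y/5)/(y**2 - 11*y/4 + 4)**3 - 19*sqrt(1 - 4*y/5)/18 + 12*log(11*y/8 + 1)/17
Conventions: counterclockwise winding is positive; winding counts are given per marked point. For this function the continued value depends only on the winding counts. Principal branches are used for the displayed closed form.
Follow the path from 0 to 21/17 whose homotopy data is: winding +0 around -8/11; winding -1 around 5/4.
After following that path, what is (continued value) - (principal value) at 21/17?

The rational part is single-valued and drops out of the difference; each branch term changes only by its own monodromy.
(-19/18)*sqrt(1 - y/(5/4)): winding -1 is odd, the square root flips sign, contributing -2*(-19/18)*sqrt(1 - (21/17)/(5/4)) = -2*(-19/18)*sqrt(1/85) = (19/765)*sqrt(85).
(12/17)*log(1 - y/(-8/11)): winding 0 around -8/11, so this term returns to its principal value, contribution 0.
Summing the contributions at y = 21/17 gives (19/765)*sqrt(85).

Continued minus principal equals (19/765)*sqrt(85).


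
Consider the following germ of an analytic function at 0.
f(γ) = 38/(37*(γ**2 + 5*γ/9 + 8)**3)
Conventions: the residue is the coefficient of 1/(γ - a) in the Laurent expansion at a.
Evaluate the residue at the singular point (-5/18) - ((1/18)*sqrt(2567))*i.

The residue is ((13463172/625863075731)*sqrt(2567))*i.

The factor γ**2 + 5*γ/9 + 8 splits as (γ - a)(γ - a') with a = (-5/18) - ((1/18)*sqrt(2567))*i, a' = (-5/18) + ((1/18)*sqrt(2567))*i. At the order-3 pole a set g(γ) = (γ - a)^3*f(γ) = [38/37] / (γ - a')^3.
Order-3 pole: residue = g''(a)/2; g''((-5/18) - ((1/18)*sqrt(2567))*i) = ((26926344/625863075731)*sqrt(2567))*i, so the residue is ((13463172/625863075731)*sqrt(2567))*i.


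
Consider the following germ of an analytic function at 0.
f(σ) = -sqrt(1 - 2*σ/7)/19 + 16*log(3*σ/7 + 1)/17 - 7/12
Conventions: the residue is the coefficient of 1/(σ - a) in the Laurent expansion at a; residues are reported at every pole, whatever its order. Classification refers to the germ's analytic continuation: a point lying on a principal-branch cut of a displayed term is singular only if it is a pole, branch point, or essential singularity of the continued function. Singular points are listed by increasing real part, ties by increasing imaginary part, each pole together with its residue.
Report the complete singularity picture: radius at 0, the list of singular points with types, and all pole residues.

Radius of convergence at 0: 7/3.
At -7/3: a logarithmic branch point.
At 7/2: an algebraic (square-root) branch point.

Branch term (16/17)*log(1 - σ/(-7/3)): its argument vanishes at σ = -7/3, a logarithmic branch point, modulus 7/3.
Branch term (-1/19)*sqrt(1 - σ/(7/2)): its argument vanishes at σ = 7/2, a square-root branch point, modulus 7/2.
The radius of convergence is the smallest modulus among the singular points: 7/3.
List the singular points by increasing real part (a conjugate pair: the negative imaginary part first).


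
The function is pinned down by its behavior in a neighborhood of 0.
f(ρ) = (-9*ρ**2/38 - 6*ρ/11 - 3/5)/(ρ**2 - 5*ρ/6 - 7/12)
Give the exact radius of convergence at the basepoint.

The radius of convergence is -5/12 + (1/12)*sqrt(109).

Denominator factor (ρ**2 - 5*ρ/6 - 7/12): discriminant 109/36, real irrational roots 5/12 + (1/12)*sqrt(109) and 5/12 - (1/12)*sqrt(109); poles of order 1, moduli 5/12 + (1/12)*sqrt(109) and -5/12 + (1/12)*sqrt(109).
The radius of convergence is the smallest modulus among the singular points: -5/12 + (1/12)*sqrt(109).


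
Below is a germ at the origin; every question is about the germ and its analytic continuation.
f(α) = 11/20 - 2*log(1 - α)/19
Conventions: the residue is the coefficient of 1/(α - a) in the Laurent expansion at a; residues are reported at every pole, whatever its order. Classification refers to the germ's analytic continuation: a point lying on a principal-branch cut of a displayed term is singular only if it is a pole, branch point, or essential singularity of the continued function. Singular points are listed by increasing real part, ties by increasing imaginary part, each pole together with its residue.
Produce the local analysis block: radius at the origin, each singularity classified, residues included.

Radius of convergence at 0: 1.
At 1: a logarithmic branch point.

Branch term (-2/19)*log(1 - α/(1)): its argument vanishes at α = 1, a logarithmic branch point, modulus 1.
The radius of convergence is the smallest modulus among the singular points: 1.


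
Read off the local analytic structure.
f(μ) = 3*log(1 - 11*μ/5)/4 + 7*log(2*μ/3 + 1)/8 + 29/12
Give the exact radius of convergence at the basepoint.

Branch term (7/8)*log(1 - μ/(-3/2)): its argument vanishes at μ = -3/2, a logarithmic branch point, modulus 3/2.
Branch term (3/4)*log(1 - μ/(5/11)): its argument vanishes at μ = 5/11, a logarithmic branch point, modulus 5/11.
The radius of convergence is the smallest modulus among the singular points: 5/11.

The radius of convergence is 5/11.


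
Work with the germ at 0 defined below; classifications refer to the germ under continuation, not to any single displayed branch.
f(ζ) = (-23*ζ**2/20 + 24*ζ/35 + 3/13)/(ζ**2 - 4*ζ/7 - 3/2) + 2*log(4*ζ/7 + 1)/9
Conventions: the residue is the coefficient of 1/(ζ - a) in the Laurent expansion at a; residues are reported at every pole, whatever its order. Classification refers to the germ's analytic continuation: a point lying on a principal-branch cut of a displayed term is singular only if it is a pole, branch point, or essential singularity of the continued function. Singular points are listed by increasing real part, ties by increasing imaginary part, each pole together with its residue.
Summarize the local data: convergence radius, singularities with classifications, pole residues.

Denominator factor (ζ**2 - 4*ζ/7 - 3/2): discriminant 310/49, real irrational roots 2/7 + (1/14)*sqrt(310) and 2/7 - (1/14)*sqrt(310); poles of order 1, moduli 2/7 + (1/14)*sqrt(310) and -2/7 + (1/14)*sqrt(310).
Branch term (2/9)*log(1 - ζ/(-7/4)): its argument vanishes at ζ = -7/4, a logarithmic branch point, modulus 7/4.
The radius of convergence is the smallest modulus among the singular points: -2/7 + (1/14)*sqrt(310).
The branch term is analytic at 2/7 - (1/14)*sqrt(310) and contributes nothing to the residue; only the rational part matters.
The factor ζ**2 - 4*ζ/7 - 3/2 splits as (ζ - a)(ζ - a') with a = 2/7 - (1/14)*sqrt(310), a' = 2/7 + (1/14)*sqrt(310). At the order-1 pole a set g(ζ) = (ζ - a)*(rational part) = [-23*ζ**2/20 + 24*ζ/35 + 3/13] / (ζ - a').
Simple pole: residue = g(a) at a = 2/7 - (1/14)*sqrt(310), which is 1/70 + (7573/225680)*sqrt(310).
The branch term is analytic at 2/7 + (1/14)*sqrt(310) and contributes nothing to the residue; only the rational part matters.
The factor ζ**2 - 4*ζ/7 - 3/2 splits as (ζ - a)(ζ - a') with a = 2/7 + (1/14)*sqrt(310), a' = 2/7 - (1/14)*sqrt(310). At the order-1 pole a set g(ζ) = (ζ - a)*(rational part) = [-23*ζ**2/20 + 24*ζ/35 + 3/13] / (ζ - a').
Simple pole: residue = g(a) at a = 2/7 + (1/14)*sqrt(310), which is 1/70 - (7573/225680)*sqrt(310).
List the singular points by increasing real part (a conjugate pair: the negative imaginary part first).

Radius of convergence at 0: -2/7 + (1/14)*sqrt(310).
At -7/4: a logarithmic branch point.
At 2/7 - (1/14)*sqrt(310): a pole of order 1; residue 1/70 + (7573/225680)*sqrt(310).
At 2/7 + (1/14)*sqrt(310): a pole of order 1; residue 1/70 - (7573/225680)*sqrt(310).


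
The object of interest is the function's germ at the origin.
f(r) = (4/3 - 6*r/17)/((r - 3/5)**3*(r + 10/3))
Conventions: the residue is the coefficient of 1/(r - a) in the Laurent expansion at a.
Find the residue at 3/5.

The residue is 144000/3491443.

At the order-3 pole 3/5 set g(r) = (r - (3/5))^3*f(r) = (4/3 - 6*r/17)/(r + 10/3).
Order-3 pole: residue = g''(a)/2; g''(3/5) = 288000/3491443, so the residue is 144000/3491443.


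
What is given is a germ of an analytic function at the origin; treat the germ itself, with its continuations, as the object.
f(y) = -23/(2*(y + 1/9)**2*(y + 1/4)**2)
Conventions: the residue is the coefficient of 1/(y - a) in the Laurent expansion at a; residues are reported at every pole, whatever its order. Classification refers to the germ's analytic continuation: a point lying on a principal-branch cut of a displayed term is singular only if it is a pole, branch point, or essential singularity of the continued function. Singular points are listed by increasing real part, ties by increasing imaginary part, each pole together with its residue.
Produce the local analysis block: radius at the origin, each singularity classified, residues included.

Radius of convergence at 0: 1/9.
At -1/4: a pole of order 2; residue -1073088/125.
At -1/9: a pole of order 2; residue 1073088/125.

Denominator factor (y + 1/4)^2: pole of order 2 at -1/4, modulus 1/4.
Denominator factor (y + 1/9)^2: pole of order 2 at -1/9, modulus 1/9.
The radius of convergence is the smallest modulus among the singular points: 1/9.
At the order-2 pole -1/4 set g(y) = (y - (-1/4))^2*f(y) = -23/(2*(y + 1/9)**2).
Order-2 pole: residue = g'(a); g'(-1/4) = -1073088/125, so the residue is -1073088/125.
At the order-2 pole -1/9 set g(y) = (y - (-1/9))^2*f(y) = -23/(2*(y + 1/4)**2).
Order-2 pole: residue = g'(a); g'(-1/9) = 1073088/125, so the residue is 1073088/125.
List the singular points by increasing real part (a conjugate pair: the negative imaginary part first).


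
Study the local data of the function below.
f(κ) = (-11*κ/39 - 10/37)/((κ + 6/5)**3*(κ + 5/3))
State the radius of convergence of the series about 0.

The radius of convergence is 6/5.

Denominator factor (κ + 6/5)^3: pole of order 3 at -6/5, modulus 6/5.
Denominator factor (κ + 5/3): pole of order 1 at -5/3, modulus 5/3.
The radius of convergence is the smallest modulus among the singular points: 6/5.


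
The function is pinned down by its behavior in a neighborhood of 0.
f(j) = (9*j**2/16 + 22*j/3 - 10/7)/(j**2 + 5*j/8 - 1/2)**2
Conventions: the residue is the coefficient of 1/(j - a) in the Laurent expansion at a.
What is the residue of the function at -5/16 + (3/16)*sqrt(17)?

The residue is (86048/163863)*sqrt(17).

The factor j**2 + 5*j/8 - 1/2 splits as (j - a)(j - a') with a = -5/16 + (3/16)*sqrt(17), a' = -5/16 - (3/16)*sqrt(17). At the order-2 pole a set g(j) = (j - a)^2*f(j) = [9*j**2/16 + 22*j/3 - 10/7] / (j - a')^2.
Order-2 pole: residue = g'(a); g'(-5/16 + (3/16)*sqrt(17)) = (86048/163863)*sqrt(17), so the residue is (86048/163863)*sqrt(17).


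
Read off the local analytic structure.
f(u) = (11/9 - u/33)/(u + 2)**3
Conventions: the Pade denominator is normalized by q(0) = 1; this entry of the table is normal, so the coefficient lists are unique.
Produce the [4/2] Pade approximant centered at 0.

Taylor coefficients needed (expand at 0): a_0 = 11/72, a_1 = -41/176, a_2 = 31/132, a_3 = -623/3168, a_4 = 625/4224, a_5 = -877/8448, a_6 = 1757/25344.
Write the denominator as Q(u) = 1 + q1*u + q2*u^2. Requiring Q*f - P = O(u^7) with deg P <= 4 kills the coefficients of u^5..u^6 in Q*f:
  u^5: a_5 + q1*a_4 + q2*a_3 = 0, i.e. -877/8448 + (625/4224)*q1 + (-623/3168)*q2 = 0.
  u^6: a_6 + q1*a_5 + q2*a_4 = 0, i.e. 1757/25344 + (-877/8448)*q1 + (625/4224)*q2 = 0.
Solving this linear system: q1 = 554681/474798, q2 = 111137/316532.
The numerator is Q*f truncated at degree 4: P0 = a_0 = 11/72; P1 = a_1 + q1*a_0 = -10241915/188020008; P2 = a_2 + q1*a_1 + q2*a_0 = 2048383/125346672; P3 = a_3 + q1*a_2 + q2*a_1 = -2048383/501386688; P4 = a_4 + q1*a_3 + q2*a_2 = 2048383/3008320128.

The Pade approximant has numerator coefficients [11/72, -10241915/188020008, 2048383/125346672, -2048383/501386688, 2048383/3008320128]; denominator coefficients [1, 554681/474798, 111137/316532].


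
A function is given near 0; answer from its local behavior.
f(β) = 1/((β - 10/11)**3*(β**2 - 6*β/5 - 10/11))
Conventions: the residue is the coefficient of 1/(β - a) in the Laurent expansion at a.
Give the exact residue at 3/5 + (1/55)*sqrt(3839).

The residue is 34450273/71582200 + (133567181/24982187800)*sqrt(3839).

The factor β**2 - 6*β/5 - 10/11 splits as (β - a)(β - a') with a = 3/5 + (1/55)*sqrt(3839), a' = 3/5 - (1/55)*sqrt(3839). At the order-1 pole a set g(β) = (β - a)*f(β) = [(β - 10/11)**(-3)] / (β - a').
Simple pole: residue = g(a) at a = 3/5 + (1/55)*sqrt(3839), which is 34450273/71582200 + (133567181/24982187800)*sqrt(3839).


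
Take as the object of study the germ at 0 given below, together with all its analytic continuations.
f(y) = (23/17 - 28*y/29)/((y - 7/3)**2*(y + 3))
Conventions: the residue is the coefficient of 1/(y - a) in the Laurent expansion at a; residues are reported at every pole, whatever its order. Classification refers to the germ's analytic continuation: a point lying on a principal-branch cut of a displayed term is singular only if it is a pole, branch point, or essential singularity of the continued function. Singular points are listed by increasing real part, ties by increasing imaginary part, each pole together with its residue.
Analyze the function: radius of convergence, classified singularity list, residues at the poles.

Radius of convergence at 0: 7/3.
At -3: a pole of order 1; residue 18855/126208.
At 7/3: a pole of order 2; residue -18855/126208.

Denominator factor (y + 3): pole of order 1 at -3, modulus 3.
Denominator factor (y - 7/3)^2: pole of order 2 at 7/3, modulus 7/3.
The radius of convergence is the smallest modulus among the singular points: 7/3.
At the order-1 pole -3 set g(y) = (y - (-3))*f(y) = (23/17 - 28*y/29)/(y - 7/3)**2.
Simple pole: residue = g(a) at a = -3, which is 18855/126208.
At the order-2 pole 7/3 set g(y) = (y - (7/3))^2*f(y) = (23/17 - 28*y/29)/(y + 3).
Order-2 pole: residue = g'(a); g'(7/3) = -18855/126208, so the residue is -18855/126208.
List the singular points by increasing real part (a conjugate pair: the negative imaginary part first).


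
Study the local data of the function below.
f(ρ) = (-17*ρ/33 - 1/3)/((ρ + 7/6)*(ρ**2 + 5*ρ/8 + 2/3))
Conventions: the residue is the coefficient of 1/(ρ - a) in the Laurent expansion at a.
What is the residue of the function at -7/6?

At the order-1 pole -7/6 set g(ρ) = (ρ - (-7/6))*f(ρ) = (-17*ρ/33 - 1/3)/(ρ**2 + 5*ρ/8 + 2/3).
Simple pole: residue = g(a) at a = -7/6, which is 424/2057.

The residue is 424/2057.


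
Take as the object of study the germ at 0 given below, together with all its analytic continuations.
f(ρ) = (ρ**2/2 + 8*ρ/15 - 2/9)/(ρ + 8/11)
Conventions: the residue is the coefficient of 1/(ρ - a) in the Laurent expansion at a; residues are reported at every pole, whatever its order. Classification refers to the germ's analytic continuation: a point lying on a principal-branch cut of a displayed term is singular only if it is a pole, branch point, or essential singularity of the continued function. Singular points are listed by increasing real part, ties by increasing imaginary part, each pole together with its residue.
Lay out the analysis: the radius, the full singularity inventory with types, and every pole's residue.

Denominator factor (ρ + 8/11): pole of order 1 at -8/11, modulus 8/11.
The radius of convergence is the smallest modulus among the singular points: 8/11.
At the order-1 pole -8/11 set g(ρ) = (ρ - (-8/11))*f(ρ) = ρ**2/2 + 8*ρ/15 - 2/9.
Simple pole: residue = g(a) at a = -8/11, which is -1882/5445.

Radius of convergence at 0: 8/11.
At -8/11: a pole of order 1; residue -1882/5445.


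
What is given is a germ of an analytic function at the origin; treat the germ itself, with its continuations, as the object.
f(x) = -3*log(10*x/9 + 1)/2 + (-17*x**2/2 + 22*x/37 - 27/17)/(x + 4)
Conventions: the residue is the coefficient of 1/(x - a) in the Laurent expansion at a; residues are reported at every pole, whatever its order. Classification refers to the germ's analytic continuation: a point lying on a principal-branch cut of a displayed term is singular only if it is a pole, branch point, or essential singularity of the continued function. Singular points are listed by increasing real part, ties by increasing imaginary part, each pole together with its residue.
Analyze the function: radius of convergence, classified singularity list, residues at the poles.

Denominator factor (x + 4): pole of order 1 at -4, modulus 4.
Branch term (-3/2)*log(1 - x/(-9/10)): its argument vanishes at x = -9/10, a logarithmic branch point, modulus 9/10.
The radius of convergence is the smallest modulus among the singular points: 9/10.
The branch term is analytic at -4 and contributes nothing to the residue; only the rational part matters.
At the order-1 pole -4 set g(x) = (x - (-4))*(rational part) = -17*x**2/2 + 22*x/37 - 27/17.
Simple pole: residue = g(a) at a = -4, which is -88039/629.
List the singular points by increasing real part (a conjugate pair: the negative imaginary part first).

Radius of convergence at 0: 9/10.
At -4: a pole of order 1; residue -88039/629.
At -9/10: a logarithmic branch point.


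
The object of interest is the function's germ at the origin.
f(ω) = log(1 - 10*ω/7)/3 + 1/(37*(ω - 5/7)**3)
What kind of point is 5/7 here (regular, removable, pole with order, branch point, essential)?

The point is a pole of order 3.

The denominator factor ω - 5/7 vanishes at 5/7 and appears to the power 3; the numerator there equals 1/37, nonzero, and no other factor vanishes.
The branch terms are analytic at this point.
Hence a pole whose order is the multiplicity, 3.


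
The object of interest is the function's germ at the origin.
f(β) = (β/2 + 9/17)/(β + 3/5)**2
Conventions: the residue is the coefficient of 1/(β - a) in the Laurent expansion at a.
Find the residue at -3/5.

The residue is 1/2.

At the order-2 pole -3/5 set g(β) = (β - (-3/5))^2*f(β) = β/2 + 9/17.
Order-2 pole: residue = g'(a); g'(-3/5) = 1/2, so the residue is 1/2.


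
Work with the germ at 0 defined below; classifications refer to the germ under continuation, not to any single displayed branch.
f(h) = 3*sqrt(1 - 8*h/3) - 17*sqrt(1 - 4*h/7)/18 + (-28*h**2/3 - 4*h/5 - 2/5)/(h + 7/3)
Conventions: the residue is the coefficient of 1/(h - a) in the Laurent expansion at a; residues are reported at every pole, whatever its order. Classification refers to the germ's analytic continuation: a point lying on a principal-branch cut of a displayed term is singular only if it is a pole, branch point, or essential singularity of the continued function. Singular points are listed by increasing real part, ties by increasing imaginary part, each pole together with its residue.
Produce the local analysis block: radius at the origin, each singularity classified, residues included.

Radius of convergence at 0: 3/8.
At -7/3: a pole of order 1; residue -6662/135.
At 3/8: an algebraic (square-root) branch point.
At 7/4: an algebraic (square-root) branch point.

Denominator factor (h + 7/3): pole of order 1 at -7/3, modulus 7/3.
Branch term (3)*sqrt(1 - h/(3/8)): its argument vanishes at h = 3/8, a square-root branch point, modulus 3/8.
Branch term (-17/18)*sqrt(1 - h/(7/4)): its argument vanishes at h = 7/4, a square-root branch point, modulus 7/4.
The radius of convergence is the smallest modulus among the singular points: 3/8.
The branch terms are analytic at -7/3 and contribute nothing to the residue; only the rational part matters.
At the order-1 pole -7/3 set g(h) = (h - (-7/3))*(rational part) = -28*h**2/3 - 4*h/5 - 2/5.
Simple pole: residue = g(a) at a = -7/3, which is -6662/135.
List the singular points by increasing real part (a conjugate pair: the negative imaginary part first).


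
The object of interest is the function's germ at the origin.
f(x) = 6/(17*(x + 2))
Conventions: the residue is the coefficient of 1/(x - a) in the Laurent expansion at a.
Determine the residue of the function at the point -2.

The residue is 6/17.

At the order-1 pole -2 set g(x) = (x - (-2))*f(x) = 6/17.
Simple pole: residue = g(a) at a = -2, which is 6/17.


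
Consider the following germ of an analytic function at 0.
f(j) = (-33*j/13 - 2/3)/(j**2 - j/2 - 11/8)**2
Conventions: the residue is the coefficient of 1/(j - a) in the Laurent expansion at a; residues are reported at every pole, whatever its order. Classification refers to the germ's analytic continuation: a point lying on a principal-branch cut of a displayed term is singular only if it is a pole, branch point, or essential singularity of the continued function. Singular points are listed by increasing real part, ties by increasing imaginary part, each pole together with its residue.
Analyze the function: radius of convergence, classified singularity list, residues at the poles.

Denominator factor (j**2 - j/2 - 11/8)^2: discriminant 23/4, real irrational roots 1/4 + (1/4)*sqrt(23) and 1/4 - (1/4)*sqrt(23); poles of order 2, moduli 1/4 + (1/4)*sqrt(23) and -1/4 + (1/4)*sqrt(23).
The radius of convergence is the smallest modulus among the singular points: -1/4 + (1/4)*sqrt(23).
The factor j**2 - j/2 - 11/8 splits as (j - a)(j - a') with a = 1/4 - (1/4)*sqrt(23), a' = 1/4 + (1/4)*sqrt(23). At the order-2 pole a set g(j) = (j - a)^2*f(j) = [-33*j/13 - 2/3] / (j - a')^2.
Order-2 pole: residue = g'(a); g'(1/4 - (1/4)*sqrt(23)) = -(812/20631)*sqrt(23), so the residue is -(812/20631)*sqrt(23).
The factor j**2 - j/2 - 11/8 splits as (j - a)(j - a') with a = 1/4 + (1/4)*sqrt(23), a' = 1/4 - (1/4)*sqrt(23). At the order-2 pole a set g(j) = (j - a)^2*f(j) = [-33*j/13 - 2/3] / (j - a')^2.
Order-2 pole: residue = g'(a); g'(1/4 + (1/4)*sqrt(23)) = (812/20631)*sqrt(23), so the residue is (812/20631)*sqrt(23).
List the singular points by increasing real part (a conjugate pair: the negative imaginary part first).

Radius of convergence at 0: -1/4 + (1/4)*sqrt(23).
At 1/4 - (1/4)*sqrt(23): a pole of order 2; residue -(812/20631)*sqrt(23).
At 1/4 + (1/4)*sqrt(23): a pole of order 2; residue (812/20631)*sqrt(23).


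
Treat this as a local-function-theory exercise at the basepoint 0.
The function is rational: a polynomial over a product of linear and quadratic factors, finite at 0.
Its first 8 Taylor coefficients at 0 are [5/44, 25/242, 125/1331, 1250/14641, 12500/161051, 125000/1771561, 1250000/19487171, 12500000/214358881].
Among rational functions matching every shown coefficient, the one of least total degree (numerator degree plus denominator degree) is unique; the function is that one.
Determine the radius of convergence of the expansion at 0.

The radius of convergence is 11/10.

No rational of total degree below 1 reproduces all 8 coefficients; solving the [0/1] Pade equations on them gives f(τ) = -1/(8*(τ - 11/10)), whose expansion matches every shown term.
Denominator factor (τ - 11/10): pole of order 1 at 11/10, modulus 11/10.
The radius of convergence is the smallest modulus among the singular points: 11/10.
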